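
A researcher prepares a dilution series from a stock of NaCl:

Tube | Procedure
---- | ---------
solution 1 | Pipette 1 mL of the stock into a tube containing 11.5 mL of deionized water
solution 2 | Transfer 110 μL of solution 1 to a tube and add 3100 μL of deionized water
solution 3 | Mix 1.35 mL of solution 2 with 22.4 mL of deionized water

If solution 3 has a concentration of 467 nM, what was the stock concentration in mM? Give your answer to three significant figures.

3.00 mM

Step 1: 1 mL + 11.5 mL = 12.5 mL total → factor 12.5/1 = 12.5
Step 2: 110 μL + 3100 μL = 3210 μL total → factor 3210/110 = 29.182
Step 3: 1.35 mL + 22.4 mL = 23.75 mL total → factor 23.75/1.35 = 17.593
Overall dilution factor = 12.5 × 29.182 × 17.593 = 6417.3
Stock = 467 nM × 6417.3 = 2.997 × 10^6 nM = 3.00 mM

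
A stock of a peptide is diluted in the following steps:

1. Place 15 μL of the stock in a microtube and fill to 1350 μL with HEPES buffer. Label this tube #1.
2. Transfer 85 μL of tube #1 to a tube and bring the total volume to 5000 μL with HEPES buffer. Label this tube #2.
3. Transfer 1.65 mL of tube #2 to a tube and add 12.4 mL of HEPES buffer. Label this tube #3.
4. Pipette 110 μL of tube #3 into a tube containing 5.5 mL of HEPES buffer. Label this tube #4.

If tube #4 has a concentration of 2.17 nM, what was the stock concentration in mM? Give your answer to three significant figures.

Step 1: 15 μL brought to 1350 μL → factor 1350/15 = 90
Step 2: 85 μL brought to 5000 μL → factor 5000/85 = 58.824
Step 3: 1.65 mL + 12.4 mL = 14.05 mL total → factor 14.05/1.65 = 8.5152
Step 4: 110 μL + 5.5 mL = 5610 μL total → factor 5610/110 = 51
Overall dilution factor = 90 × 58.824 × 8.5152 × 51 = 2.2991 × 10^6
Stock = 2.17 nM × 2.2991 × 10^6 = 4.989 × 10^6 nM = 4.99 mM

4.99 mM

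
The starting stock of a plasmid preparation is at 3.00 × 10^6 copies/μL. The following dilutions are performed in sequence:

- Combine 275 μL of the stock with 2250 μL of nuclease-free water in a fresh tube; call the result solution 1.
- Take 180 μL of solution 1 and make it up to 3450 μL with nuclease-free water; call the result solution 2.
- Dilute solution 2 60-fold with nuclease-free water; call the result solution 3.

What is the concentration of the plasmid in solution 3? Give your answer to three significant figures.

Step 1: 275 μL + 2250 μL = 2525 μL total → factor 2525/275 = 9.1818
Step 2: 180 μL brought to 3450 μL → factor 3450/180 = 19.167
Step 3: 60-fold → factor 60
Dilution factor through solution 3 = 9.1818 × 19.167 × 60 = 10559
[solution 3] = 3.00 × 10^6 copies/μL / 10559 = 284 copies/μL

284 copies/μL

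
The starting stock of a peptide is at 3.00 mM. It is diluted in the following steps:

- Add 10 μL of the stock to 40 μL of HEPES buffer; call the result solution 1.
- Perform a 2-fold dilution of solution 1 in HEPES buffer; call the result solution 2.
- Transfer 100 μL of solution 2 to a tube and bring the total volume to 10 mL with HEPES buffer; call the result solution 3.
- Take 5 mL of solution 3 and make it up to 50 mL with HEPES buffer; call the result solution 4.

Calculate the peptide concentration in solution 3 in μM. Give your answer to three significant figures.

Step 1: 10 μL + 40 μL = 50 μL total → factor 50/10 = 5
Step 2: 2-fold → factor 2
Step 3: 100 μL brought to 10 mL → factor 10000/100 = 100
Dilution factor through solution 3 = 5 × 2 × 100 = 1000
[solution 3] = 3.00 mM / 1000 = 0.003000 mM = 3.00 μM

3.00 μM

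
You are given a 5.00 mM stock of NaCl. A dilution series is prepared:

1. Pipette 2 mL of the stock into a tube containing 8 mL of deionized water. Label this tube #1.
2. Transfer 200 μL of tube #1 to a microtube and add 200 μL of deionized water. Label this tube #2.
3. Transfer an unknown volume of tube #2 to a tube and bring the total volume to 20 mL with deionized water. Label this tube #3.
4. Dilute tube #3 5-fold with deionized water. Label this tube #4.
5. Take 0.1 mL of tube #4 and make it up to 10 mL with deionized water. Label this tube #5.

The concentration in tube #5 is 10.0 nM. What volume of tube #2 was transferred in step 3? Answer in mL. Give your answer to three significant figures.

Step 1: 2 mL + 8 mL = 10 mL total → factor 10/2 = 5
Step 2: 200 μL + 200 μL = 400 μL total → factor 400/200 = 2
Step 3: v brought to 20 mL → factor = 20 mL/v
Step 4: 5-fold → factor 5
Step 5: 0.1 mL brought to 10 mL → factor 10/0.1 = 100
Product of known-step factors = 5000
Overall factor = 5.00 mM / (10.0 nM) = 5 × 10^5
Step-3 factor = 5 × 10^5 / 5000 = 100
v = 20 mL / 100 = 0.200 mL

0.200 mL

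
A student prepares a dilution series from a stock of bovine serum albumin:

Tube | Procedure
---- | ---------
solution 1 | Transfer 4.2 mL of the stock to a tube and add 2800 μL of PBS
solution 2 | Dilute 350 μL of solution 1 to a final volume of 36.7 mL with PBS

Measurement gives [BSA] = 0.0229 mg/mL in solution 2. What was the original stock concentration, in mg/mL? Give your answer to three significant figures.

4.00 mg/mL

Step 1: 4.2 mL + 2800 μL = 7 mL total → factor 7/4.2 = 1.6667
Step 2: 350 μL brought to 36.7 mL → factor 36700/350 = 104.86
Overall dilution factor = 1.6667 × 104.86 = 174.76
Stock = 0.0229 mg/mL × 174.76 = 4.00 mg/mL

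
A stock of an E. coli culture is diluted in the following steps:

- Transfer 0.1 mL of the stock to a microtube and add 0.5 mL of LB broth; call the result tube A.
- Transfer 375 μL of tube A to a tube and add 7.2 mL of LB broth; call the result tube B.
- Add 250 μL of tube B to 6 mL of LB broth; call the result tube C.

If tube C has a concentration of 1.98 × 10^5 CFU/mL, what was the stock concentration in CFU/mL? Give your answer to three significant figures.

Step 1: 0.1 mL + 0.5 mL = 0.6 mL total → factor 0.6/0.1 = 6
Step 2: 375 μL + 7.2 mL = 7575 μL total → factor 7575/375 = 20.2
Step 3: 250 μL + 6 mL = 6250 μL total → factor 6250/250 = 25
Overall dilution factor = 6 × 20.2 × 25 = 3030
Stock = 1.98 × 10^5 CFU/mL × 3030 = 6.00 × 10^8 CFU/mL

6.00 × 10^8 CFU/mL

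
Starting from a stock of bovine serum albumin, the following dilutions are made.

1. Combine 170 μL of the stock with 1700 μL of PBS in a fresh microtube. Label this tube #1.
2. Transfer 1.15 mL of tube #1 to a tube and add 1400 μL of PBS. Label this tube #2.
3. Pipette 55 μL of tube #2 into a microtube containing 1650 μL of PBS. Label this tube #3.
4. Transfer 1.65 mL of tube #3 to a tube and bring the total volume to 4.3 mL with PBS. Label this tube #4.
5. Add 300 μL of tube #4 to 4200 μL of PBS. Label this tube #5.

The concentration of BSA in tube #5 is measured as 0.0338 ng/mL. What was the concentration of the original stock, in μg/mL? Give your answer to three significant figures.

Step 1: 170 μL + 1700 μL = 1870 μL total → factor 1870/170 = 11
Step 2: 1.15 mL + 1400 μL = 2.55 mL total → factor 2.55/1.15 = 2.2174
Step 3: 55 μL + 1650 μL = 1705 μL total → factor 1705/55 = 31
Step 4: 1.65 mL brought to 4.3 mL → factor 4.3/1.65 = 2.6061
Step 5: 300 μL + 4200 μL = 4500 μL total → factor 4500/300 = 15
Overall dilution factor = 11 × 2.2174 × 31 × 2.6061 × 15 = 29558
Stock = 0.0338 ng/mL × 29558 = 999.1 ng/mL = 0.999 μg/mL

0.999 μg/mL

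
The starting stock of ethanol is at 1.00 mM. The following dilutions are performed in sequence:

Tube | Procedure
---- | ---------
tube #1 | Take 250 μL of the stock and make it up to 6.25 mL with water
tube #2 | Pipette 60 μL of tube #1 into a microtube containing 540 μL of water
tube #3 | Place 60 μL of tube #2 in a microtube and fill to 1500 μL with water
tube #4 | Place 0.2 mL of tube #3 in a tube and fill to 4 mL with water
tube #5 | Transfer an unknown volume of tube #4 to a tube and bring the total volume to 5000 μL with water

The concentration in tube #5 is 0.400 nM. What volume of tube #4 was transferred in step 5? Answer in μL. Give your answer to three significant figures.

250 μL

Step 1: 250 μL brought to 6.25 mL → factor 6250/250 = 25
Step 2: 60 μL + 540 μL = 600 μL total → factor 600/60 = 10
Step 3: 60 μL brought to 1500 μL → factor 1500/60 = 25
Step 4: 0.2 mL brought to 4 mL → factor 4/0.2 = 20
Step 5: v brought to 5000 μL → factor = 5000 μL/v
Product of known-step factors = 1.25 × 10^5
Overall factor = 1.00 mM / (0.400 nM) = 2.5 × 10^6
Step-5 factor = 2.5 × 10^6 / 1.25 × 10^5 = 20
v = 5000 μL / 20 = 250 μL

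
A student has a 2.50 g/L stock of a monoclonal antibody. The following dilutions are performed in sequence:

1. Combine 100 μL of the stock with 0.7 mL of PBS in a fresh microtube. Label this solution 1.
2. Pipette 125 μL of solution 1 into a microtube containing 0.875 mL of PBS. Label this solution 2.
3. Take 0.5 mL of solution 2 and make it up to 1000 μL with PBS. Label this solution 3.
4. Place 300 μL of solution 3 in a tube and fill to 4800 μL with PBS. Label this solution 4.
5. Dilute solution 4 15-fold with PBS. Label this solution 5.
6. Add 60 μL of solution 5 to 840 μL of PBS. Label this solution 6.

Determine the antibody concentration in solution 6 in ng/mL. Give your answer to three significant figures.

5.43 ng/mL

Step 1: 100 μL + 0.7 mL = 800 μL total → factor 800/100 = 8
Step 2: 125 μL + 0.875 mL = 1000 μL total → factor 1000/125 = 8
Step 3: 0.5 mL brought to 1000 μL → factor 1/0.5 = 2
Step 4: 300 μL brought to 4800 μL → factor 4800/300 = 16
Step 5: 15-fold → factor 15
Step 6: 60 μL + 840 μL = 900 μL total → factor 900/60 = 15
Overall dilution factor = 8 × 8 × 2 × 16 × 15 × 15 = 4.608 × 10^5
Final = 2.50 g/L / 4.608 × 10^5 = 5.425 × 10^-6 g/L = 5.43 ng/mL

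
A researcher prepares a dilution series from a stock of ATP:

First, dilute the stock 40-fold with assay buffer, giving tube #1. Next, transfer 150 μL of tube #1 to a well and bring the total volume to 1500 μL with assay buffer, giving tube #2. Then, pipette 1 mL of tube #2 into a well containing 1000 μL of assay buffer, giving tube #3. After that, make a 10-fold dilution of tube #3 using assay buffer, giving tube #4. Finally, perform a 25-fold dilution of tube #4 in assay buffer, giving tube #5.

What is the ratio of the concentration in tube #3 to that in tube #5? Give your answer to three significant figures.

Step 1: 40-fold → factor 40
Step 2: 150 μL brought to 1500 μL → factor 1500/150 = 10
Step 3: 1 mL + 1000 μL = 2 mL total → factor 2/1 = 2
Step 4: 10-fold → factor 10
Step 5: 25-fold → factor 25
Dilution factor to tube #3 = 800; to tube #5 = 2 × 10^5
[tube #3]/[tube #5] = (factor to tube #5)/(factor to tube #3) = 2 × 10^5/800 = 250

250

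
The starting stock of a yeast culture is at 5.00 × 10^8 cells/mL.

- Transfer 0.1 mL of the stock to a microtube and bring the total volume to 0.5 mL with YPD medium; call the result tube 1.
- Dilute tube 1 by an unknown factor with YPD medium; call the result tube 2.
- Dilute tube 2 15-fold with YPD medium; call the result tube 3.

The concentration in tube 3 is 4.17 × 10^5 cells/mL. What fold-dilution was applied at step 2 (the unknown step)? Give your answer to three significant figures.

Step 1: 0.1 mL brought to 0.5 mL → factor 0.5/0.1 = 5
Step 2: unknown factor x
Step 3: 15-fold → factor 15
Product of known-step factors = 75
Overall factor = 5.00 × 10^8 cells/mL / (4.17 × 10^5 cells/mL) = 1199
x = 1199 / 75 = 16.0

16.0-fold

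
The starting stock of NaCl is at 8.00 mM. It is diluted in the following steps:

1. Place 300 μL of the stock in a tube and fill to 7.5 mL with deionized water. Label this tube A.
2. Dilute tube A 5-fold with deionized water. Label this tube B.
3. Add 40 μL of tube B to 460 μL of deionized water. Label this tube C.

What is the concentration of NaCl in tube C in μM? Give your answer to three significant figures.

5.12 μM

Step 1: 300 μL brought to 7.5 mL → factor 7500/300 = 25
Step 2: 5-fold → factor 5
Step 3: 40 μL + 460 μL = 500 μL total → factor 500/40 = 12.5
Overall dilution factor = 25 × 5 × 12.5 = 1562.5
Final = 8.00 mM / 1562.5 = 0.005120 mM = 5.12 μM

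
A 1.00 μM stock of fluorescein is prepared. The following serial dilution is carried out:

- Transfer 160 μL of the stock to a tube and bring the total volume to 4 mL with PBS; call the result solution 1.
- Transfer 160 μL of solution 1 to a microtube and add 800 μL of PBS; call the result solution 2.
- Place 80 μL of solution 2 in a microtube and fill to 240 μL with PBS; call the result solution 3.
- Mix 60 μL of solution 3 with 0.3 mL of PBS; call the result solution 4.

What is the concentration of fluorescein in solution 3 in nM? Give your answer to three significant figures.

Step 1: 160 μL brought to 4 mL → factor 4000/160 = 25
Step 2: 160 μL + 800 μL = 960 μL total → factor 960/160 = 6
Step 3: 80 μL brought to 240 μL → factor 240/80 = 3
Dilution factor through solution 3 = 25 × 6 × 3 = 450
[solution 3] = 1.00 μM / 450 = 0.002222 μM = 2.22 nM

2.22 nM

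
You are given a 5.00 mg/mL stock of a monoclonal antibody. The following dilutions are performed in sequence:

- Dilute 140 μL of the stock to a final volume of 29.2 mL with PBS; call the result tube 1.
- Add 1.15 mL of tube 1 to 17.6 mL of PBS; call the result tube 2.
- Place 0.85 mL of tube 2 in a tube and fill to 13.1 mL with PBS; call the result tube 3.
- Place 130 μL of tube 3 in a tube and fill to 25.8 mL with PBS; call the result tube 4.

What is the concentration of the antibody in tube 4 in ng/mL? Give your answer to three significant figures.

Step 1: 140 μL brought to 29.2 mL → factor 29200/140 = 208.57
Step 2: 1.15 mL + 17.6 mL = 18.75 mL total → factor 18.75/1.15 = 16.304
Step 3: 0.85 mL brought to 13.1 mL → factor 13.1/0.85 = 15.412
Step 4: 130 μL brought to 25.8 mL → factor 25800/130 = 198.46
Overall dilution factor = 208.57 × 16.304 × 15.412 × 198.46 = 1.0401 × 10^7
Final = 5.00 mg/mL / 1.0401 × 10^7 = 4.807 × 10^-7 mg/mL = 0.481 ng/mL

0.481 ng/mL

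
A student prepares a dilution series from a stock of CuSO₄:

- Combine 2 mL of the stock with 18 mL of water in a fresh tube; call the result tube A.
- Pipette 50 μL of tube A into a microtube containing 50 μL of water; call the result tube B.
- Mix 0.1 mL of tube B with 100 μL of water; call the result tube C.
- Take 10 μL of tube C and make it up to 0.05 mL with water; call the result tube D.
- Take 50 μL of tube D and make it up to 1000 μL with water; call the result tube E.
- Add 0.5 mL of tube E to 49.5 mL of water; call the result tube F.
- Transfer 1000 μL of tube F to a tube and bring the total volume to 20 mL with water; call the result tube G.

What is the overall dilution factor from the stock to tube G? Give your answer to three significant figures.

Step 1: 2 mL + 18 mL = 20 mL total → factor 20/2 = 10
Step 2: 50 μL + 50 μL = 100 μL total → factor 100/50 = 2
Step 3: 0.1 mL + 100 μL = 0.2 mL total → factor 0.2/0.1 = 2
Step 4: 10 μL brought to 0.05 mL → factor 50/10 = 5
Step 5: 50 μL brought to 1000 μL → factor 1000/50 = 20
Step 6: 0.5 mL + 49.5 mL = 50 mL total → factor 50/0.5 = 100
Step 7: 1000 μL brought to 20 mL → factor 20000/1000 = 20
Overall dilution factor = 10 × 2 × 2 × 5 × 20 × 100 × 20 = 8 × 10^6

8.00 × 10^6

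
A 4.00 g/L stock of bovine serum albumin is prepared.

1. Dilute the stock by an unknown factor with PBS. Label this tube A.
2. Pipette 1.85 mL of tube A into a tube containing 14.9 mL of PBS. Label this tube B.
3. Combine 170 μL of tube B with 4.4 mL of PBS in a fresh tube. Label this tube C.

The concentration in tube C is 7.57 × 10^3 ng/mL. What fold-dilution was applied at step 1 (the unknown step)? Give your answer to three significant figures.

2.17-fold

Step 1: unknown factor x
Step 2: 1.85 mL + 14.9 mL = 16.75 mL total → factor 16.75/1.85 = 9.0541
Step 3: 170 μL + 4.4 mL = 4570 μL total → factor 4570/170 = 26.882
Product of known-step factors = 243.39
Overall factor = 4.00 g/L / (7.57 × 10^3 ng/mL) = 528.4
x = 528.4 / 243.39 = 2.17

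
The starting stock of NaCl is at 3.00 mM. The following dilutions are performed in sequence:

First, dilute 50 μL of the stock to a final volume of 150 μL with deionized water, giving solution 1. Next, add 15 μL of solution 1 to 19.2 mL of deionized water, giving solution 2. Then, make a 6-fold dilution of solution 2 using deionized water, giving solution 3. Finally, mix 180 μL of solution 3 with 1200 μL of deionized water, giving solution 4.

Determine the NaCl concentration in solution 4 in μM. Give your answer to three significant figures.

0.0170 μM

Step 1: 50 μL brought to 150 μL → factor 150/50 = 3
Step 2: 15 μL + 19.2 mL = 19215 μL total → factor 19215/15 = 1281
Step 3: 6-fold → factor 6
Step 4: 180 μL + 1200 μL = 1380 μL total → factor 1380/180 = 7.6667
Overall dilution factor = 3 × 1281 × 6 × 7.6667 = 1.7678 × 10^5
Final = 3.00 mM / 1.7678 × 10^5 = 1.697 × 10^-5 mM = 0.0170 μM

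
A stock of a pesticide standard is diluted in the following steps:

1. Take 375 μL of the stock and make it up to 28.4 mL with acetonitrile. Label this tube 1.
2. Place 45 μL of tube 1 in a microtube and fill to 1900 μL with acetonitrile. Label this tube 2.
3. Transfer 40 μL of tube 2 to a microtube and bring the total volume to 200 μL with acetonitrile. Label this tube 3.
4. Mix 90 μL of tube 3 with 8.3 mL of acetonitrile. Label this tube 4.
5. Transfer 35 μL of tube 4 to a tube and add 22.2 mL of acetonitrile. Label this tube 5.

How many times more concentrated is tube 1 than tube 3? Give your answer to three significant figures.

211

Step 1: 375 μL brought to 28.4 mL → factor 28400/375 = 75.733
Step 2: 45 μL brought to 1900 μL → factor 1900/45 = 42.222
Step 3: 40 μL brought to 200 μL → factor 200/40 = 5
Dilution factor to tube 1 = 75.733; to tube 3 = 15988
[tube 1]/[tube 3] = (factor to tube 3)/(factor to tube 1) = 15988/75.733 = 211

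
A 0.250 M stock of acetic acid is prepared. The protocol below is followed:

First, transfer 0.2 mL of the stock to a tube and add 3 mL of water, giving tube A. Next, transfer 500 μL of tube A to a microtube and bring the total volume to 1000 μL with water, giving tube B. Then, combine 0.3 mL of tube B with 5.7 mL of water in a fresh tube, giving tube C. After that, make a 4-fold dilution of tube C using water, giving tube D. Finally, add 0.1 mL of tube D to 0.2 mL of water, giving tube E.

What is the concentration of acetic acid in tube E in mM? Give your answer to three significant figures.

Step 1: 0.2 mL + 3 mL = 3.2 mL total → factor 3.2/0.2 = 16
Step 2: 500 μL brought to 1000 μL → factor 1000/500 = 2
Step 3: 0.3 mL + 5.7 mL = 6 mL total → factor 6/0.3 = 20
Step 4: 4-fold → factor 4
Step 5: 0.1 mL + 0.2 mL = 0.3 mL total → factor 0.3/0.1 = 3
Overall dilution factor = 16 × 2 × 20 × 4 × 3 = 7680
Final = 0.250 M / 7680 = 3.255 × 10^-5 M = 0.0326 mM

0.0326 mM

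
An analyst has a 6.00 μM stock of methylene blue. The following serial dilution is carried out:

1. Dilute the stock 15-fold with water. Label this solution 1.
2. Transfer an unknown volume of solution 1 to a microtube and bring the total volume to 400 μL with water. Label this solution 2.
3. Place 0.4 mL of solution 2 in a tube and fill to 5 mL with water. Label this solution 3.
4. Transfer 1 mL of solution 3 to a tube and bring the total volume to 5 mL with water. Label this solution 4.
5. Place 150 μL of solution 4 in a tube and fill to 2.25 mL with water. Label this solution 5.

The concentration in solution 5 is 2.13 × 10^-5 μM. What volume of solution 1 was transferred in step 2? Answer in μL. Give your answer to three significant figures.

20.0 μL

Step 1: 15-fold → factor 15
Step 2: v brought to 400 μL → factor = 400 μL/v
Step 3: 0.4 mL brought to 5 mL → factor 5/0.4 = 12.5
Step 4: 1 mL brought to 5 mL → factor 5/1 = 5
Step 5: 150 μL brought to 2.25 mL → factor 2250/150 = 15
Product of known-step factors = 14062
Overall factor = 6.00 μM / (2.13 × 10^-5 μM) = 2.8169 × 10^5
Step-2 factor = 2.8169 × 10^5 / 14062 = 20.031
v = 400 μL / 20.031 = 20.0 μL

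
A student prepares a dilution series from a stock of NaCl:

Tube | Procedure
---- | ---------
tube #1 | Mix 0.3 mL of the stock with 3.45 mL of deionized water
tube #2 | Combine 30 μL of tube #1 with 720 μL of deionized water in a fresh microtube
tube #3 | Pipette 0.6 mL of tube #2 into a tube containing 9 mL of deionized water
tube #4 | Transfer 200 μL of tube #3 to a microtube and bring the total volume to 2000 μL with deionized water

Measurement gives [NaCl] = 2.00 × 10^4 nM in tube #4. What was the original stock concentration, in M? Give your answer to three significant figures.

1.00 M

Step 1: 0.3 mL + 3.45 mL = 3.75 mL total → factor 3.75/0.3 = 12.5
Step 2: 30 μL + 720 μL = 750 μL total → factor 750/30 = 25
Step 3: 0.6 mL + 9 mL = 9.6 mL total → factor 9.6/0.6 = 16
Step 4: 200 μL brought to 2000 μL → factor 2000/200 = 10
Overall dilution factor = 12.5 × 25 × 16 × 10 = 50000
Stock = 2.00 × 10^4 nM × 50000 = 1.000 × 10^9 nM = 1.00 M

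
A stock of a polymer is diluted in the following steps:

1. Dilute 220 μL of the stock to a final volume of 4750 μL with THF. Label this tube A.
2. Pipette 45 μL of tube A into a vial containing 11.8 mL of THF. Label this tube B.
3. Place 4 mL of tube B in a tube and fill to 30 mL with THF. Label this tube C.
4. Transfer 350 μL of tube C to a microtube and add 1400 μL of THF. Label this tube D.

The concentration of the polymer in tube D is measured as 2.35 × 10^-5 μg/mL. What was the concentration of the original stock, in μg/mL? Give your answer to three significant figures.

5.01 μg/mL

Step 1: 220 μL brought to 4750 μL → factor 4750/220 = 21.591
Step 2: 45 μL + 11.8 mL = 11845 μL total → factor 11845/45 = 263.22
Step 3: 4 mL brought to 30 mL → factor 30/4 = 7.5
Step 4: 350 μL + 1400 μL = 1750 μL total → factor 1750/350 = 5
Overall dilution factor = 21.591 × 263.22 × 7.5 × 5 = 2.1312 × 10^5
Stock = 2.35 × 10^-5 μg/mL × 2.1312 × 10^5 = 5.01 μg/mL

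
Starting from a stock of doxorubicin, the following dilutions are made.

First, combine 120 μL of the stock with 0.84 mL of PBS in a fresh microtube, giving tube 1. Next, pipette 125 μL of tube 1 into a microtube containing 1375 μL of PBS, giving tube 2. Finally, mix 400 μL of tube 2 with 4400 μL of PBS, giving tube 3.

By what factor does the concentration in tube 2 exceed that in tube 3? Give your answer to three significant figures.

12.0

Step 1: 120 μL + 0.84 mL = 960 μL total → factor 960/120 = 8
Step 2: 125 μL + 1375 μL = 1500 μL total → factor 1500/125 = 12
Step 3: 400 μL + 4400 μL = 4800 μL total → factor 4800/400 = 12
Dilution factor to tube 2 = 96; to tube 3 = 1152
[tube 2]/[tube 3] = (factor to tube 3)/(factor to tube 2) = 1152/96 = 12.0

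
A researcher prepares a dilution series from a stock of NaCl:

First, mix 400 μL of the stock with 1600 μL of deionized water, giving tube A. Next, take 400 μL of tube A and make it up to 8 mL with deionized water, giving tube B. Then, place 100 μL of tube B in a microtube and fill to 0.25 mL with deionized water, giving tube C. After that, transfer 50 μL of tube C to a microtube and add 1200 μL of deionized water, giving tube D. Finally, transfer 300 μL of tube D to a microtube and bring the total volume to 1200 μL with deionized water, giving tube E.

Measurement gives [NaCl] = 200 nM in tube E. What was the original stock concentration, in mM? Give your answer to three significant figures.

5.00 mM

Step 1: 400 μL + 1600 μL = 2000 μL total → factor 2000/400 = 5
Step 2: 400 μL brought to 8 mL → factor 8000/400 = 20
Step 3: 100 μL brought to 0.25 mL → factor 250/100 = 2.5
Step 4: 50 μL + 1200 μL = 1250 μL total → factor 1250/50 = 25
Step 5: 300 μL brought to 1200 μL → factor 1200/300 = 4
Overall dilution factor = 5 × 20 × 2.5 × 25 × 4 = 25000
Stock = 200 nM × 25000 = 5.000 × 10^6 nM = 5.00 mM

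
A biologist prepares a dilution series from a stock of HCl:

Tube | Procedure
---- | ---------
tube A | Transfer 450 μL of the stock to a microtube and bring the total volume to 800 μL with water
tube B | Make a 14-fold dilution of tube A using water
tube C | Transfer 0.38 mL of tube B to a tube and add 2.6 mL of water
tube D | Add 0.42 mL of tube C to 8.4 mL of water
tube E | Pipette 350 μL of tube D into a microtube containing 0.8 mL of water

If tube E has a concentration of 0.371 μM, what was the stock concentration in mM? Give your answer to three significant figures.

Step 1: 450 μL brought to 800 μL → factor 800/450 = 1.7778
Step 2: 14-fold → factor 14
Step 3: 0.38 mL + 2.6 mL = 2.98 mL total → factor 2.98/0.38 = 7.8421
Step 4: 0.42 mL + 8.4 mL = 8.82 mL total → factor 8.82/0.42 = 21
Step 5: 350 μL + 0.8 mL = 1150 μL total → factor 1150/350 = 3.2857
Overall dilution factor = 1.7778 × 14 × 7.8421 × 21 × 3.2857 = 13468
Stock = 0.371 μM × 13468 = 4996 μM = 5.00 mM

5.00 mM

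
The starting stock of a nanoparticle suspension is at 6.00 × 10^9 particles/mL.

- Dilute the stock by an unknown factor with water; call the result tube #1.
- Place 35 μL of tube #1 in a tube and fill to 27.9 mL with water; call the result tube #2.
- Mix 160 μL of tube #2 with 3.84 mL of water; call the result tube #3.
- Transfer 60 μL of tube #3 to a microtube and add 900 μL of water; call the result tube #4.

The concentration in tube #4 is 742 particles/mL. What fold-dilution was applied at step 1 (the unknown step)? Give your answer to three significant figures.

25.4-fold

Step 1: unknown factor x
Step 2: 35 μL brought to 27.9 mL → factor 27900/35 = 797.14
Step 3: 160 μL + 3.84 mL = 4000 μL total → factor 4000/160 = 25
Step 4: 60 μL + 900 μL = 960 μL total → factor 960/60 = 16
Product of known-step factors = 3.1886 × 10^5
Overall factor = 6.00 × 10^9 particles/mL / (742 particles/mL) = 8.0863 × 10^6
x = 8.0863 × 10^6 / 3.1886 × 10^5 = 25.4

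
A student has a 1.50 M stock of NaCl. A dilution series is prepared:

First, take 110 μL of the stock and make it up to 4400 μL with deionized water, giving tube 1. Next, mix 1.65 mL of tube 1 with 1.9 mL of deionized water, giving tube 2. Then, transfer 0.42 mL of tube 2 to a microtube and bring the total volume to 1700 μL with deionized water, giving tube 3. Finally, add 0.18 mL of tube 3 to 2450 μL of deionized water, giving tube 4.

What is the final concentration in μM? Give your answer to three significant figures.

295 μM

Step 1: 110 μL brought to 4400 μL → factor 4400/110 = 40
Step 2: 1.65 mL + 1.9 mL = 3.55 mL total → factor 3.55/1.65 = 2.1515
Step 3: 0.42 mL brought to 1700 μL → factor 1.7/0.42 = 4.0476
Step 4: 0.18 mL + 2450 μL = 2.63 mL total → factor 2.63/0.18 = 14.611
Overall dilution factor = 40 × 2.1515 × 4.0476 × 14.611 = 5089.6
Final = 1.50 M / 5089.6 = 0.0002947 M = 295 μM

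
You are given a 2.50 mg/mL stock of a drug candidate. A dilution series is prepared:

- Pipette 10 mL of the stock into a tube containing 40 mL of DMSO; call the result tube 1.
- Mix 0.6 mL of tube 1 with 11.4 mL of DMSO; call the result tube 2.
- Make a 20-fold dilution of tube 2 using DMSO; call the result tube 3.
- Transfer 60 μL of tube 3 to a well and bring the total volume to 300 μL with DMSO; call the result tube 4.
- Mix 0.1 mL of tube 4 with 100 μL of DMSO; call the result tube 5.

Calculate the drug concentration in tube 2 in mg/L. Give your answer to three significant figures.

25.0 mg/L

Step 1: 10 mL + 40 mL = 50 mL total → factor 50/10 = 5
Step 2: 0.6 mL + 11.4 mL = 12 mL total → factor 12/0.6 = 20
Dilution factor through tube 2 = 5 × 20 = 100
[tube 2] = 2.50 mg/mL / 100 = 0.02500 mg/mL = 25.0 mg/L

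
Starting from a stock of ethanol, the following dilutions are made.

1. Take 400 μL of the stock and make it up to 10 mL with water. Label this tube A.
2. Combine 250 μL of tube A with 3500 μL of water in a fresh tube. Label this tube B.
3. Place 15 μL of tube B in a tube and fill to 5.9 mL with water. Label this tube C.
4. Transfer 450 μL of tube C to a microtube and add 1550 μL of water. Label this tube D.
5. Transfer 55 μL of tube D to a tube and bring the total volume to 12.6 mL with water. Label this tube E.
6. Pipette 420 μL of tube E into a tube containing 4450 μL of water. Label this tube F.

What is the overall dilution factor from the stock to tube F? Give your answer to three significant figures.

1.74 × 10^9

Step 1: 400 μL brought to 10 mL → factor 10000/400 = 25
Step 2: 250 μL + 3500 μL = 3750 μL total → factor 3750/250 = 15
Step 3: 15 μL brought to 5.9 mL → factor 5900/15 = 393.33
Step 4: 450 μL + 1550 μL = 2000 μL total → factor 2000/450 = 4.4444
Step 5: 55 μL brought to 12.6 mL → factor 12600/55 = 229.09
Step 6: 420 μL + 4450 μL = 4870 μL total → factor 4870/420 = 11.595
Overall dilution factor = 25 × 15 × 393.33 × 4.4444 × 229.09 × 11.595 = 1.7414 × 10^9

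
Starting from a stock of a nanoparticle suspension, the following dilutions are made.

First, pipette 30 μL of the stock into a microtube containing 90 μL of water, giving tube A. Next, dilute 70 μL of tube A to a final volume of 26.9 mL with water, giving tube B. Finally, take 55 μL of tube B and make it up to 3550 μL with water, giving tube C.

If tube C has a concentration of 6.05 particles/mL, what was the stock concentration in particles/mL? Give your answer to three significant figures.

Step 1: 30 μL + 90 μL = 120 μL total → factor 120/30 = 4
Step 2: 70 μL brought to 26.9 mL → factor 26900/70 = 384.29
Step 3: 55 μL brought to 3550 μL → factor 3550/55 = 64.545
Overall dilution factor = 4 × 384.29 × 64.545 = 99216
Stock = 6.05 particles/mL × 99216 = 6.00 × 10^5 particles/mL

6.00 × 10^5 particles/mL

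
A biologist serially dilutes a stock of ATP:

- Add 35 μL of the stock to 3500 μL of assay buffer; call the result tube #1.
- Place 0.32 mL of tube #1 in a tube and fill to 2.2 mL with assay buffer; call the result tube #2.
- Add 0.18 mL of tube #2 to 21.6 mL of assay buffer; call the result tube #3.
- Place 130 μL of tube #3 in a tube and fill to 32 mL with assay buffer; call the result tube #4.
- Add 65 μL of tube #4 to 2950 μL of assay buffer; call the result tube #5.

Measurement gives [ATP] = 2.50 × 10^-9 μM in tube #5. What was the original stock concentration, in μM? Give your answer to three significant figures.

2.40 μM

Step 1: 35 μL + 3500 μL = 3535 μL total → factor 3535/35 = 101
Step 2: 0.32 mL brought to 2.2 mL → factor 2.2/0.32 = 6.875
Step 3: 0.18 mL + 21.6 mL = 21.78 mL total → factor 21.78/0.18 = 121
Step 4: 130 μL brought to 32 mL → factor 32000/130 = 246.15
Step 5: 65 μL + 2950 μL = 3015 μL total → factor 3015/65 = 46.385
Overall dilution factor = 101 × 6.875 × 121 × 246.15 × 46.385 = 9.5931 × 10^8
Stock = 2.50 × 10^-9 μM × 9.5931 × 10^8 = 2.40 μM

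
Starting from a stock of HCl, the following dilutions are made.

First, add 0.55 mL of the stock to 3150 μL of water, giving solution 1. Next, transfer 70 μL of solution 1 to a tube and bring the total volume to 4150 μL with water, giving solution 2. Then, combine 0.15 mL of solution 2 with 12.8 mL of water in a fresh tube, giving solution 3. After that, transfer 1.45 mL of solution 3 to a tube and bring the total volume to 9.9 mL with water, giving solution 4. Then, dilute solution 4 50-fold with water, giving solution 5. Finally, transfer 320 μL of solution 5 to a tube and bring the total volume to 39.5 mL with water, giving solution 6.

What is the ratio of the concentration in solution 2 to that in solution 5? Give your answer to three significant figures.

Step 1: 0.55 mL + 3150 μL = 3.7 mL total → factor 3.7/0.55 = 6.7273
Step 2: 70 μL brought to 4150 μL → factor 4150/70 = 59.286
Step 3: 0.15 mL + 12.8 mL = 12.95 mL total → factor 12.95/0.15 = 86.333
Step 4: 1.45 mL brought to 9.9 mL → factor 9.9/1.45 = 6.8276
Step 5: 50-fold → factor 50
Dilution factor to solution 2 = 398.83; to solution 5 = 1.1755 × 10^7
[solution 2]/[solution 5] = (factor to solution 5)/(factor to solution 2) = 1.1755 × 10^7/398.83 = 2.95 × 10^4

2.95 × 10^4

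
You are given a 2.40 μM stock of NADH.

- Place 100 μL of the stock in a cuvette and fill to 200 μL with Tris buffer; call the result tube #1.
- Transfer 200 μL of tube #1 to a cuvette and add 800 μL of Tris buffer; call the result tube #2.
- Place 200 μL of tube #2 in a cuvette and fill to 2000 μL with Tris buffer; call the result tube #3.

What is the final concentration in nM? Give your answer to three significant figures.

24.0 nM

Step 1: 100 μL brought to 200 μL → factor 200/100 = 2
Step 2: 200 μL + 800 μL = 1000 μL total → factor 1000/200 = 5
Step 3: 200 μL brought to 2000 μL → factor 2000/200 = 10
Overall dilution factor = 2 × 5 × 10 = 100
Final = 2.40 μM / 100 = 0.02400 μM = 24.0 nM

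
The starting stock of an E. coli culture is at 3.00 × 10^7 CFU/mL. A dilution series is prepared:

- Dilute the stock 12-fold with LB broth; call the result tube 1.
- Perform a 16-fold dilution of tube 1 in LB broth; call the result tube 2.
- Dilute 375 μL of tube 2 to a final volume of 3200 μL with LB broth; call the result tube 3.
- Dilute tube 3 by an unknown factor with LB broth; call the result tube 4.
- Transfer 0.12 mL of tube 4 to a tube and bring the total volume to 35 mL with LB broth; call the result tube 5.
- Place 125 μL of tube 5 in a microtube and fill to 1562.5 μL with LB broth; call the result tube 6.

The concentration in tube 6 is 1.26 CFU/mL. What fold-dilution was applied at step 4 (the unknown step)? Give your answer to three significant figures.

3.99-fold

Step 1: 12-fold → factor 12
Step 2: 16-fold → factor 16
Step 3: 375 μL brought to 3200 μL → factor 3200/375 = 8.5333
Step 4: unknown factor x
Step 5: 0.12 mL brought to 35 mL → factor 35/0.12 = 291.67
Step 6: 125 μL brought to 1562.5 μL → factor 1562.5/125 = 12.5
Product of known-step factors = 5.9733 × 10^6
Overall factor = 3.00 × 10^7 CFU/mL / (1.26 CFU/mL) = 2.381 × 10^7
x = 2.381 × 10^7 / 5.9733 × 10^6 = 3.99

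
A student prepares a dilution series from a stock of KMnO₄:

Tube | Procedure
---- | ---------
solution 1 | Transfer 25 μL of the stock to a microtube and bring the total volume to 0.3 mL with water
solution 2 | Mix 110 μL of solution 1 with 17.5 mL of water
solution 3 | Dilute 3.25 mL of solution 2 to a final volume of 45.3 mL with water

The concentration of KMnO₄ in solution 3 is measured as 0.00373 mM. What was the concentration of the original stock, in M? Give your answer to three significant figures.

0.0999 M

Step 1: 25 μL brought to 0.3 mL → factor 300/25 = 12
Step 2: 110 μL + 17.5 mL = 17610 μL total → factor 17610/110 = 160.09
Step 3: 3.25 mL brought to 45.3 mL → factor 45.3/3.25 = 13.938
Overall dilution factor = 12 × 160.09 × 13.938 = 26777
Stock = 0.00373 mM × 26777 = 99.88 mM = 0.0999 M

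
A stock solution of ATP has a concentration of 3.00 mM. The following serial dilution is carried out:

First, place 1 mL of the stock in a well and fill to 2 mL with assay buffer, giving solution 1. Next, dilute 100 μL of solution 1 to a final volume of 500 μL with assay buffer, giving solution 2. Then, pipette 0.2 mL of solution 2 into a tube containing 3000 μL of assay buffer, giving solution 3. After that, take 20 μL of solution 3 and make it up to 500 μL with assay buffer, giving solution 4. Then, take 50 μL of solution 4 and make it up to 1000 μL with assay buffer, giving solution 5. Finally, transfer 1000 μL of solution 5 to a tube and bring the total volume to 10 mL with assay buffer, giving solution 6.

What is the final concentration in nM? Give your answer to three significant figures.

Step 1: 1 mL brought to 2 mL → factor 2/1 = 2
Step 2: 100 μL brought to 500 μL → factor 500/100 = 5
Step 3: 0.2 mL + 3000 μL = 3.2 mL total → factor 3.2/0.2 = 16
Step 4: 20 μL brought to 500 μL → factor 500/20 = 25
Step 5: 50 μL brought to 1000 μL → factor 1000/50 = 20
Step 6: 1000 μL brought to 10 mL → factor 10000/1000 = 10
Overall dilution factor = 2 × 5 × 16 × 25 × 20 × 10 = 8 × 10^5
Final = 3.00 mM / 8 × 10^5 = 3.750 × 10^-6 mM = 3.75 nM

3.75 nM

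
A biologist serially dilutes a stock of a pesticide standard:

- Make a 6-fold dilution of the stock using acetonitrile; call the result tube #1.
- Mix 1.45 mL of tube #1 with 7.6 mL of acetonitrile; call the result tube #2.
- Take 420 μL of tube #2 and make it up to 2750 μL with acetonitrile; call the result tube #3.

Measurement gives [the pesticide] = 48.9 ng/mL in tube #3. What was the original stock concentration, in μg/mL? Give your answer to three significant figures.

12.0 μg/mL

Step 1: 6-fold → factor 6
Step 2: 1.45 mL + 7.6 mL = 9.05 mL total → factor 9.05/1.45 = 6.2414
Step 3: 420 μL brought to 2750 μL → factor 2750/420 = 6.5476
Overall dilution factor = 6 × 6.2414 × 6.5476 = 245.2
Stock = 48.9 ng/mL × 245.2 = 1.199 × 10^4 ng/mL = 12.0 μg/mL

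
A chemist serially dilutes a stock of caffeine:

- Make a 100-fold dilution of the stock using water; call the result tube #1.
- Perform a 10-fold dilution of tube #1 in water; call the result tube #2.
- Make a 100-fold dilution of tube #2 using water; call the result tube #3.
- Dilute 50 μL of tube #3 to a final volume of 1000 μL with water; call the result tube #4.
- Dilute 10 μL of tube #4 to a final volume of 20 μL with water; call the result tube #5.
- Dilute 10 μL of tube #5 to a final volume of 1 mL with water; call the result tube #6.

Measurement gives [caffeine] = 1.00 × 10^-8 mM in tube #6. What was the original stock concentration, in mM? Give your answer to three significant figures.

Step 1: 100-fold → factor 100
Step 2: 10-fold → factor 10
Step 3: 100-fold → factor 100
Step 4: 50 μL brought to 1000 μL → factor 1000/50 = 20
Step 5: 10 μL brought to 20 μL → factor 20/10 = 2
Step 6: 10 μL brought to 1 mL → factor 1000/10 = 100
Overall dilution factor = 100 × 10 × 100 × 20 × 2 × 100 = 4 × 10^8
Stock = 1.00 × 10^-8 mM × 4 × 10^8 = 4.00 mM

4.00 mM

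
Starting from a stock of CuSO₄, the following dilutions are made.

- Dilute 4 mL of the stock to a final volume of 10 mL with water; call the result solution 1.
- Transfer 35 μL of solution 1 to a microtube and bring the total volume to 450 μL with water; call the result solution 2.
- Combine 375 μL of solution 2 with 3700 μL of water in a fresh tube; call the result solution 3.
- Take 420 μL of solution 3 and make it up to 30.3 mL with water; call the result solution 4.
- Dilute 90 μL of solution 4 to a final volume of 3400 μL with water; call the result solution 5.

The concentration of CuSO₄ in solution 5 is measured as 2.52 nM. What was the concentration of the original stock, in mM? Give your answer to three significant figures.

Step 1: 4 mL brought to 10 mL → factor 10/4 = 2.5
Step 2: 35 μL brought to 450 μL → factor 450/35 = 12.857
Step 3: 375 μL + 3700 μL = 4075 μL total → factor 4075/375 = 10.867
Step 4: 420 μL brought to 30.3 mL → factor 30300/420 = 72.143
Step 5: 90 μL brought to 3400 μL → factor 3400/90 = 37.778
Overall dilution factor = 2.5 × 12.857 × 10.867 × 72.143 × 37.778 = 9.5194 × 10^5
Stock = 2.52 nM × 9.5194 × 10^5 = 2.399 × 10^6 nM = 2.40 mM

2.40 mM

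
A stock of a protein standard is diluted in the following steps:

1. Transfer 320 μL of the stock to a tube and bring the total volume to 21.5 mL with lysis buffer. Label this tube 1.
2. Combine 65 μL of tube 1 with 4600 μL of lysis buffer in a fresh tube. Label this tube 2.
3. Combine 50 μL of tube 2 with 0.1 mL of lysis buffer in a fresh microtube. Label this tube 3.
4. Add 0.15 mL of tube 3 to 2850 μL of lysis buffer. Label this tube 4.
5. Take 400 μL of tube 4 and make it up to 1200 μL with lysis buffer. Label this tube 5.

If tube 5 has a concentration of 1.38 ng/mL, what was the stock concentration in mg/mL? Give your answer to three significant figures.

Step 1: 320 μL brought to 21.5 mL → factor 21500/320 = 67.188
Step 2: 65 μL + 4600 μL = 4665 μL total → factor 4665/65 = 71.769
Step 3: 50 μL + 0.1 mL = 150 μL total → factor 150/50 = 3
Step 4: 0.15 mL + 2850 μL = 3 mL total → factor 3/0.15 = 20
Step 5: 400 μL brought to 1200 μL → factor 1200/400 = 3
Overall dilution factor = 67.188 × 71.769 × 3 × 20 × 3 = 8.6796 × 10^5
Stock = 1.38 ng/mL × 8.6796 × 10^5 = 1.198 × 10^6 ng/mL = 1.20 mg/mL

1.20 mg/mL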